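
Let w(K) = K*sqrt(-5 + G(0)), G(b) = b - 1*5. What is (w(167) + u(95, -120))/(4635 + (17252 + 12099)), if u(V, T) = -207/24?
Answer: -69/271888 + 167*I*sqrt(10)/33986 ≈ -0.00025378 + 0.015539*I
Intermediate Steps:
G(b) = -5 + b (G(b) = b - 5 = -5 + b)
u(V, T) = -69/8 (u(V, T) = -207*1/24 = -69/8)
w(K) = I*K*sqrt(10) (w(K) = K*sqrt(-5 + (-5 + 0)) = K*sqrt(-5 - 5) = K*sqrt(-10) = K*(I*sqrt(10)) = I*K*sqrt(10))
(w(167) + u(95, -120))/(4635 + (17252 + 12099)) = (I*167*sqrt(10) - 69/8)/(4635 + (17252 + 12099)) = (167*I*sqrt(10) - 69/8)/(4635 + 29351) = (-69/8 + 167*I*sqrt(10))/33986 = (-69/8 + 167*I*sqrt(10))*(1/33986) = -69/271888 + 167*I*sqrt(10)/33986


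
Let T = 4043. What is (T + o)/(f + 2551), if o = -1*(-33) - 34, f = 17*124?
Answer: 4042/4659 ≈ 0.86757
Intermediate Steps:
f = 2108
o = -1 (o = 33 - 34 = -1)
(T + o)/(f + 2551) = (4043 - 1)/(2108 + 2551) = 4042/4659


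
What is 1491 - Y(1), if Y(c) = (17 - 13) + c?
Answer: 1486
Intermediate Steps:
Y(c) = 4 + c
1491 - Y(1) = 1491 - (4 + 1) = 1491 - 1*5 = 1491 - 5 = 1486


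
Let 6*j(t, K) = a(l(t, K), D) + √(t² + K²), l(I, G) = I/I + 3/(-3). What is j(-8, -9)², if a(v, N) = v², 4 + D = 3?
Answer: 145/36 ≈ 4.0278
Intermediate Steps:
l(I, G) = 0 (l(I, G) = 1 + 3*(-⅓) = 1 - 1 = 0)
D = -1 (D = -4 + 3 = -1)
j(t, K) = √(K² + t²)/6 (j(t, K) = (0² + √(t² + K²))/6 = (0 + √(K² + t²))/6 = √(K² + t²)/6)
j(-8, -9)² = (√((-9)² + (-8)²)/6)² = (√(81 + 64)/6)² = (√145/6)² = 145/36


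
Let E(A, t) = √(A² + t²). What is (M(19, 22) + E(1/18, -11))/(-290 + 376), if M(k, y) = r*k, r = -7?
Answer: -133/86 + √39205/1548 ≈ -1.4186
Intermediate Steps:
M(k, y) = -7*k
(M(19, 22) + E(1/18, -11))/(-290 + 376) = (-7*19 + √((1/18)² + (-11)²))/(-290 + 376) = (-133 + √((1/18)² + 121))/86 = (-133 + √(1/324 + 121))*(1/86) = (-133 + √(39205/324))*(1/86) = (-133 + √39205/18)*(1/86) = -133/86 + √39205/1548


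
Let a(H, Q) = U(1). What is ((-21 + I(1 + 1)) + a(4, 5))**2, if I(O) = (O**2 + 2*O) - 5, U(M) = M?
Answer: 289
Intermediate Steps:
a(H, Q) = 1
I(O) = -5 + O**2 + 2*O
((-21 + I(1 + 1)) + a(4, 5))**2 = ((-21 + (-5 + (1 + 1)**2 + 2*(1 + 1))) + 1)**2 = ((-21 + (-5 + 2**2 + 2*2)) + 1)**2 = ((-21 + (-5 + 4 + 4)) + 1)**2 = ((-21 + 3) + 1)**2 = (-18 + 1)**2 = (-17)**2 = 289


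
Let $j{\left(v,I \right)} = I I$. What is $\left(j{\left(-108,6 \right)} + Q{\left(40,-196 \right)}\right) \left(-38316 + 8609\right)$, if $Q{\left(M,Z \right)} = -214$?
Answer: $5287846$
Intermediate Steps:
$j{\left(v,I \right)} = I^{2}$
$\left(j{\left(-108,6 \right)} + Q{\left(40,-196 \right)}\right) \left(-38316 + 8609\right) = \left(6^{2} - 214\right) \left(-38316 + 8609\right) = \left(36 - 214\right) \left(-29707\right) = \left(-178\right) \left(-29707\right) = 5287846$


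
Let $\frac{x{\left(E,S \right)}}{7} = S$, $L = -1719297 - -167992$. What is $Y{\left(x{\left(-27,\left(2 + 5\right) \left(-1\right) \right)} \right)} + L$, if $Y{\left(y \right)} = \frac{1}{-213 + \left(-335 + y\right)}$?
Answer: $- \frac{926129086}{597} \approx -1.5513 \cdot 10^{6}$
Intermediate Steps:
$L = -1551305$ ($L = -1719297 + 167992 = -1551305$)
$x{\left(E,S \right)} = 7 S$
$Y{\left(y \right)} = \frac{1}{-548 + y}$
$Y{\left(x{\left(-27,\left(2 + 5\right) \left(-1\right) \right)} \right)} + L = \frac{1}{-548 + 7 \left(2 + 5\right) \left(-1\right)} - 1551305 = \frac{1}{-548 + 7 \cdot 7 \left(-1\right)} - 1551305 = \frac{1}{-548 + 7 \left(-7\right)} - 1551305 = \frac{1}{-548 - 49} - 1551305 = \frac{1}{-597} - 1551305 = - \frac{1}{597} - 1551305 = - \frac{926129086}{597}$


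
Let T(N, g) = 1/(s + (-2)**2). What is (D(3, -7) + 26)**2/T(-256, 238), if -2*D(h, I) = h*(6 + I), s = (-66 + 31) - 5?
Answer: -27225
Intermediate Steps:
s = -40 (s = -35 - 5 = -40)
D(h, I) = -h*(6 + I)/2
T(N, g) = -1/36 (T(N, g) = 1/(-40 + (-2)**2) = 1/(-40 + 4) = 1/(-36) = -1/36)
(D(3, -7) + 26)**2/T(-256, 238) = (-1/2*3*(6 - 7) + 26)**2/(-1/36) = (-1/2*3*(-1) + 26)**2*(-36) = (3/2 + 26)**2*(-36) = (55/2)**2*(-36) = (3025/4)*(-36) = -27225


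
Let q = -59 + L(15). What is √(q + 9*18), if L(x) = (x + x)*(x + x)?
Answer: √1003 ≈ 31.670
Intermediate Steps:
L(x) = 4*x² (L(x) = (2*x)*(2*x) = 4*x²)
q = 841 (q = -59 + 4*15² = -59 + 4*225 = -59 + 900 = 841)
√(q + 9*18) = √(841 + 9*18) = √(841 + 162) = √1003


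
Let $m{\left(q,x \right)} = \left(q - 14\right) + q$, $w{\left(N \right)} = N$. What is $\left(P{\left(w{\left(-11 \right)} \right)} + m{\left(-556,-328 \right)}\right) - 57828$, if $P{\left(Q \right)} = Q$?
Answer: $-58965$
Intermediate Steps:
$m{\left(q,x \right)} = -14 + 2 q$ ($m{\left(q,x \right)} = \left(-14 + q\right) + q = -14 + 2 q$)
$\left(P{\left(w{\left(-11 \right)} \right)} + m{\left(-556,-328 \right)}\right) - 57828 = \left(-11 + \left(-14 + 2 \left(-556\right)\right)\right) - 57828 = \left(-11 - 1126\right) - 57828 = -1137 - 57828 = -58965$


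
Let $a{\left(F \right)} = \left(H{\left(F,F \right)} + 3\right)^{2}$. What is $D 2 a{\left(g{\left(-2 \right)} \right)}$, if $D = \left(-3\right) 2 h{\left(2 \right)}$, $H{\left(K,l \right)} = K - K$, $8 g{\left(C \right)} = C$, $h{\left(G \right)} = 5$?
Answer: $-540$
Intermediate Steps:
$g{\left(C \right)} = \frac{C}{8}$
$H{\left(K,l \right)} = 0$
$D = -30$ ($D = \left(-3\right) 2 \cdot 5 = \left(-6\right) 5 = -30$)
$a{\left(F \right)} = 9$ ($a{\left(F \right)} = \left(0 + 3\right)^{2} = 3^{2} = 9$)
$D 2 a{\left(g{\left(-2 \right)} \right)} = \left(-30\right) 2 \cdot 9 = \left(-60\right) 9 = -540$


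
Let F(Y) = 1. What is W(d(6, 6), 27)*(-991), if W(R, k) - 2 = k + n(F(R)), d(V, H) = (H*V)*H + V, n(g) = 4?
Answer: -32703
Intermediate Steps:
d(V, H) = V + V*H² (d(V, H) = V*H² + V = V + V*H²)
W(R, k) = 6 + k (W(R, k) = 2 + (k + 4) = 2 + (4 + k) = 6 + k)
W(d(6, 6), 27)*(-991) = (6 + 27)*(-991) = 33*(-991) = -32703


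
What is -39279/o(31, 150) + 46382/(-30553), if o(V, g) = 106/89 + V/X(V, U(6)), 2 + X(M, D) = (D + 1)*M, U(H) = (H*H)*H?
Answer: -718317828928313/21864001777 ≈ -32854.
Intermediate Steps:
U(H) = H**3 (U(H) = H**2*H = H**3)
X(M, D) = -2 + M*(1 + D) (X(M, D) = -2 + (D + 1)*M = -2 + (1 + D)*M = -2 + M*(1 + D))
o(V, g) = 106/89 + V/(-2 + 217*V) (o(V, g) = 106/89 + V/(-2 + V + 6**3*V) = 106*(1/89) + V/(-2 + V + 216*V) = 106/89 + V/(-2 + 217*V))
-39279/o(31, 150) + 46382/(-30553) = -39279*89*(-2 + 217*31)/(-212 + 23091*31) + 46382/(-30553) = -39279*89*(-2 + 6727)/(-212 + 715821) + 46382*(-1/30553) = -39279/((1/89)*715609/6725) - 46382/30553 = -39279/((1/89)*(1/6725)*715609) - 46382/30553 = -39279/715609/598525 - 46382/30553 = -39279*598525/715609 - 46382/30553 = -23509463475/715609 - 46382/30553 = -718317828928313/21864001777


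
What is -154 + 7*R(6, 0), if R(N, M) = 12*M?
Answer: -154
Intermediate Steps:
-154 + 7*R(6, 0) = -154 + 7*(12*0) = -154 + 7*0 = -154 + 0 = -154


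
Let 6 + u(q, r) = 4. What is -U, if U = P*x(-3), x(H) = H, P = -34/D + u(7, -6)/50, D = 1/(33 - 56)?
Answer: 58647/25 ≈ 2345.9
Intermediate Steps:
D = -1/23 (D = 1/(-23) = -1/23 ≈ -0.043478)
u(q, r) = -2 (u(q, r) = -6 + 4 = -2)
P = 19549/25 (P = -34/(-1/23) - 2/50 = -34*(-23) - 2*1/50 = 782 - 1/25 = 19549/25 ≈ 781.96)
U = -58647/25 (U = (19549/25)*(-3) = -58647/25 ≈ -2345.9)
-U = -1*(-58647/25) = 58647/25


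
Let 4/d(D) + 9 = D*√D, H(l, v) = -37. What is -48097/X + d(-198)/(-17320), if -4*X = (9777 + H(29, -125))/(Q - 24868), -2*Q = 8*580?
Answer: (-672666170443344*√22 + 10191911672897*I)/(18978390*(-I + 66*√22)) ≈ -5.3703e+5 + 9.5367e-7*I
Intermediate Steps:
Q = -2320 (Q = -4*580 = -½*4640 = -2320)
d(D) = 4/(-9 + D^(3/2)) (d(D) = 4/(-9 + D*√D) = 4/(-9 + D^(3/2)))
X = 2435/27188 (X = -(9777 - 37)/(4*(-2320 - 24868)) = -2435/(-27188) = -2435*(-1)/27188 = -¼*(-2435/6797) = 2435/27188 ≈ 0.089562)
-48097/X + d(-198)/(-17320) = -48097/2435/27188 + (4/(-9 + (-198)^(3/2)))/(-17320) = -48097*27188/2435 + (4/(-9 - 594*I*√22))*(-1/17320) = -1307661236/2435 - 1/(4330*(-9 - 594*I*√22))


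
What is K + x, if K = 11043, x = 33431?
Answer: 44474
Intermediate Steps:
K + x = 11043 + 33431 = 44474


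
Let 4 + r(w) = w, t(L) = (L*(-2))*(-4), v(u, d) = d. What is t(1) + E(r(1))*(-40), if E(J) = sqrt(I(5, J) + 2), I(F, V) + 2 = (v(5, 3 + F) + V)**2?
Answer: -192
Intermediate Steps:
t(L) = 8*L (t(L) = -2*L*(-4) = 8*L)
I(F, V) = -2 + (3 + F + V)**2 (I(F, V) = -2 + ((3 + F) + V)**2 = -2 + (3 + F + V)**2)
r(w) = -4 + w
E(J) = sqrt((8 + J)**2) (E(J) = sqrt((-2 + (3 + 5 + J)**2) + 2) = sqrt((-2 + (8 + J)**2) + 2) = sqrt((8 + J)**2))
t(1) + E(r(1))*(-40) = 8*1 + sqrt((8 + (-4 + 1))**2)*(-40) = 8 + sqrt((8 - 3)**2)*(-40) = 8 + sqrt(5**2)*(-40) = 8 + sqrt(25)*(-40) = 8 + 5*(-40) = 8 - 200 = -192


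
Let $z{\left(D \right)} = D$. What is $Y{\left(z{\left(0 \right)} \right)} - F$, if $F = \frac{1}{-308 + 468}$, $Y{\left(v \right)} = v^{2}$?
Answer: $- \frac{1}{160} \approx -0.00625$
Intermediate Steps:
$F = \frac{1}{160} \approx 0.00625$
$Y{\left(z{\left(0 \right)} \right)} - F = 0^{2} - \frac{1}{160} = 0 - \frac{1}{160} = - \frac{1}{160}$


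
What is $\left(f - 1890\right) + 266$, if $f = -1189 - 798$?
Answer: $-3611$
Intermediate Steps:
$f = -1987$
$\left(f - 1890\right) + 266 = \left(-1987 - 1890\right) + 266 = -3877 + 266 = -3611$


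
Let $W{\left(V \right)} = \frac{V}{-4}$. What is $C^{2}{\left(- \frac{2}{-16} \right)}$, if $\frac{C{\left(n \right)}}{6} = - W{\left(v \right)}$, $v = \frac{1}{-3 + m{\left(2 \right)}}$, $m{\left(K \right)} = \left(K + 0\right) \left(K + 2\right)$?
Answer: $\frac{9}{100} \approx 0.09$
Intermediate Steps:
$m{\left(K \right)} = K \left(2 + K\right)$
$v = \frac{1}{5}$ ($v = \frac{1}{-3 + 2 \left(2 + 2\right)} = \frac{1}{-3 + 2 \cdot 4} = \frac{1}{-3 + 8} = \frac{1}{5} \approx 0.2$)
$W{\left(V \right)} = - \frac{V}{4}$ ($W{\left(V \right)} = V \left(- \frac{1}{4}\right) = - \frac{V}{4}$)
$C{\left(n \right)} = \frac{3}{10}$ ($C{\left(n \right)} = 6 \left(- \frac{-1}{4 \cdot 5}\right) = 6 \left(\left(-1\right) \left(- \frac{1}{20}\right)\right) = 6 \cdot \frac{1}{20} = \frac{3}{10}$)
$C^{2}{\left(- \frac{2}{-16} \right)} = \left(\frac{3}{10}\right)^{2} = \frac{9}{100}$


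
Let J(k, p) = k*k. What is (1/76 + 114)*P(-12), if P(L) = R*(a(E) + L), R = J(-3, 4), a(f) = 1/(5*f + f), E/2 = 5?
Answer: -3738081/304 ≈ -12296.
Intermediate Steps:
E = 10 (E = 2*5 = 10)
J(k, p) = k²
a(f) = 1/(6*f)
R = 9 (R = (-3)² = 9)
P(L) = 3/20 + 9*L (P(L) = 9*((⅙)/10 + L) = 9*((⅙)*(⅒) + L) = 9*(1/60 + L) = 3/20 + 9*L)
(1/76 + 114)*P(-12) = (1/76 + 114)*(3/20 + 9*(-12)) = (1/76 + 114)*(3/20 - 108) = (8665/76)*(-2157/20) = -3738081/304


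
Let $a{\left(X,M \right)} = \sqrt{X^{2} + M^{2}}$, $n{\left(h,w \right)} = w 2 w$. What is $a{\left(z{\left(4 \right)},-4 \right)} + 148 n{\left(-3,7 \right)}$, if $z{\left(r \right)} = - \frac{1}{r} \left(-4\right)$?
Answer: $14504 + \sqrt{17} \approx 14508.0$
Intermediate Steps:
$n{\left(h,w \right)} = 2 w^{2}$ ($n{\left(h,w \right)} = 2 w w = 2 w^{2}$)
$z{\left(r \right)} = \frac{4}{r}$
$a{\left(X,M \right)} = \sqrt{M^{2} + X^{2}}$
$a{\left(z{\left(4 \right)},-4 \right)} + 148 n{\left(-3,7 \right)} = \sqrt{\left(-4\right)^{2} + \left(\frac{4}{4}\right)^{2}} + 148 \cdot 2 \cdot 7^{2} = \sqrt{16 + \left(4 \cdot \frac{1}{4}\right)^{2}} + 148 \cdot 2 \cdot 49 = \sqrt{16 + 1^{2}} + 148 \cdot 98 = \sqrt{16 + 1} + 14504 = \sqrt{17} + 14504 = 14504 + \sqrt{17}$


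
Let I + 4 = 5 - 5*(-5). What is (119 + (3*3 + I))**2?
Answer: 23716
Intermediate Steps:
I = 26 (I = -4 + (5 - 5*(-5)) = -4 + (5 + 25) = -4 + 30 = 26)
(119 + (3*3 + I))**2 = (119 + (3*3 + 26))**2 = (119 + (9 + 26))**2 = (119 + 35)**2 = 154**2 = 23716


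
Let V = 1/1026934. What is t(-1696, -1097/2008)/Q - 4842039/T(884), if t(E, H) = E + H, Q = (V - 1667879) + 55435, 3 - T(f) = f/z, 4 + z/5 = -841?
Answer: -174413971353888446502109/115598962305542436 ≈ -1.5088e+6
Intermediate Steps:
z = -4225 (z = -20 + 5*(-841) = -20 - 4205 = -4225)
T(f) = 3 + f/4225 (T(f) = 3 - f/(-4225) = 3 - f*(-1)/4225 = 3 - (-1)*f/4225 = 3 + f/4225)
V = 1/1026934 ≈ 9.7377e-7
Q = -1655873566695/1026934 (Q = (1/1026934 - 1667879) + 55435 = -1712801652985/1026934 + 55435 = -1655873566695/1026934 ≈ -1.6124e+6)
t(-1696, -1097/2008)/Q - 4842039/T(884) = (-1696 - 1097/2008)/(-1655873566695/1026934) - 4842039/(3 + (1/4225)*884) = (-1696 - 1097*1/2008)*(-1026934/1655873566695) - 4842039/(3 + 68/325) = (-1696 - 1097/2008)*(-1026934/1655873566695) - 4842039/1043/325 = -3406665/2008*(-1026934/1655873566695) - 4842039*325/1043 = 116614003837/110833137397452 - 1573662675/1043 = -174413971353888446502109/115598962305542436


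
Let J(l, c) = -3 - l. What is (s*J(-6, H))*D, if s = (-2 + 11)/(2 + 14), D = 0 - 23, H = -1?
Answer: -621/16 ≈ -38.813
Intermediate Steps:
D = -23
s = 9/16 ≈ 0.56250
(s*J(-6, H))*D = (9*(-3 - 1*(-6))/16)*(-23) = (9*(-3 + 6)/16)*(-23) = ((9/16)*3)*(-23) = (27/16)*(-23) = -621/16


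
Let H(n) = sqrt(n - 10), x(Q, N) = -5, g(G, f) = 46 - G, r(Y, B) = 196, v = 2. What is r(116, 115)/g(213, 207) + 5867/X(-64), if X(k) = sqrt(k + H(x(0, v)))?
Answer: -196/167 + 5867/sqrt(-64 + I*sqrt(15)) ≈ 20.966 - 732.37*I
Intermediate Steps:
H(n) = sqrt(-10 + n)
X(k) = sqrt(k + I*sqrt(15)) (X(k) = sqrt(k + sqrt(-10 - 5)) = sqrt(k + sqrt(-15)) = sqrt(k + I*sqrt(15)))
r(116, 115)/g(213, 207) + 5867/X(-64) = 196/(46 - 1*213) + 5867/(sqrt(-64 + I*sqrt(15))) = 196/(46 - 213) + 5867/sqrt(-64 + I*sqrt(15)) = 196/(-167) + 5867/sqrt(-64 + I*sqrt(15)) = 196*(-1/167) + 5867/sqrt(-64 + I*sqrt(15)) = -196/167 + 5867/sqrt(-64 + I*sqrt(15))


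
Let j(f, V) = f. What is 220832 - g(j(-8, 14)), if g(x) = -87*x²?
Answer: 226400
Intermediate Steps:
220832 - g(j(-8, 14)) = 220832 - (-87)*(-8)² = 220832 - (-87)*64 = 220832 - 1*(-5568) = 220832 + 5568 = 226400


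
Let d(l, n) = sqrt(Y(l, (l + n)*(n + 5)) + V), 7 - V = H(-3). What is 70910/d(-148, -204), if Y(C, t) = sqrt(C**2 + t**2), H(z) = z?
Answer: 35455*sqrt(2)/sqrt(5 + 2*sqrt(306671513)) ≈ 267.90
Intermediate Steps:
V = 10 (V = 7 - 1*(-3) = 7 + 3 = 10)
d(l, n) = sqrt(10 + sqrt(l**2 + (5 + n)**2*(l + n)**2)) (d(l, n) = sqrt(sqrt(l**2 + ((l + n)*(n + 5))**2) + 10) = sqrt(sqrt(l**2 + ((l + n)*(5 + n))**2) + 10) = sqrt(sqrt(l**2 + ((5 + n)*(l + n))**2) + 10) = sqrt(sqrt(l**2 + (5 + n)**2*(l + n)**2) + 10) = sqrt(10 + sqrt(l**2 + (5 + n)**2*(l + n)**2)))
70910/d(-148, -204) = 70910/(sqrt(10 + sqrt((-148)**2 + ((-204)**2 + 5*(-148) + 5*(-204) - 148*(-204))**2))) = 70910/(sqrt(10 + sqrt(21904 + (41616 - 740 - 1020 + 30192)**2))) = 70910/(sqrt(10 + sqrt(21904 + 70048**2))) = 70910/(sqrt(10 + sqrt(21904 + 4906722304))) = 70910/(sqrt(10 + sqrt(4906744208))) = 70910/(sqrt(10 + 4*sqrt(306671513))) = 70910/sqrt(10 + 4*sqrt(306671513))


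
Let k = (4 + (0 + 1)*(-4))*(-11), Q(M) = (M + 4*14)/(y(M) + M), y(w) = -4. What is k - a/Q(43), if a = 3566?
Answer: -46358/33 ≈ -1404.8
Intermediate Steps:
Q(M) = (56 + M)/(-4 + M) (Q(M) = (M + 4*14)/(-4 + M) = (M + 56)/(-4 + M) = (56 + M)/(-4 + M))
k = 0 (k = (4 + 1*(-4))*(-11) = (4 - 4)*(-11) = 0*(-11) = 0)
k - a/Q(43) = 0 - 3566/((56 + 43)/(-4 + 43)) = 0 - 3566/(99/39) = 0 - 3566/((1/39)*99) = 0 - 3566/33/13 = 0 - 3566*13/33 = 0 - 1*46358/33 = 0 - 46358/33 = -46358/33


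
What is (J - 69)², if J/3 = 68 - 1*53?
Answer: 576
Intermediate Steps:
J = 45 (J = 3*(68 - 1*53) = 3*(68 - 53) = 3*15 = 45)
(J - 69)² = (45 - 69)² = (-24)² = 576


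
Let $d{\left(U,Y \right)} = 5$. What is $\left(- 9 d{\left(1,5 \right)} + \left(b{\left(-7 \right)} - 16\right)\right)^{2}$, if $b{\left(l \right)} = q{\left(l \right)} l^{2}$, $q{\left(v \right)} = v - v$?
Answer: $3721$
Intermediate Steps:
$q{\left(v \right)} = 0$
$b{\left(l \right)} = 0$ ($b{\left(l \right)} = 0 l^{2} = 0$)
$\left(- 9 d{\left(1,5 \right)} + \left(b{\left(-7 \right)} - 16\right)\right)^{2} = \left(\left(-9\right) 5 + \left(0 - 16\right)\right)^{2} = \left(-45 - 16\right)^{2} = \left(-61\right)^{2} = 3721$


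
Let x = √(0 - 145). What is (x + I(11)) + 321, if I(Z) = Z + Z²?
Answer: 453 + I*√145 ≈ 453.0 + 12.042*I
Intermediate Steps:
x = I*√145 (x = √(-145) = I*√145 ≈ 12.042*I)
(x + I(11)) + 321 = (I*√145 + 11*(1 + 11)) + 321 = (I*√145 + 11*12) + 321 = (I*√145 + 132) + 321 = (132 + I*√145) + 321 = 453 + I*√145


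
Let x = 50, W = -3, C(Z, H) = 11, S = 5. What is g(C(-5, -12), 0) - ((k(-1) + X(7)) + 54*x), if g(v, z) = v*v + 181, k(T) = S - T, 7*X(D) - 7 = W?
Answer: -16832/7 ≈ -2404.6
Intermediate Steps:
X(D) = 4/7 (X(D) = 1 + (⅐)*(-3) = 1 - 3/7 = 4/7)
k(T) = 5 - T
g(v, z) = 181 + v² (g(v, z) = v² + 181 = 181 + v²)
g(C(-5, -12), 0) - ((k(-1) + X(7)) + 54*x) = (181 + 11²) - (((5 - 1*(-1)) + 4/7) + 54*50) = (181 + 121) - (((5 + 1) + 4/7) + 2700) = 302 - ((6 + 4/7) + 2700) = 302 - (46/7 + 2700) = 302 - 1*18946/7 = 302 - 18946/7 = -16832/7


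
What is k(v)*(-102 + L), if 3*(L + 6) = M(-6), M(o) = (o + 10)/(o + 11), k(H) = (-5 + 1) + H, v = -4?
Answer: 12928/15 ≈ 861.87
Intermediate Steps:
k(H) = -4 + H
M(o) = (10 + o)/(11 + o)
L = -86/15 (L = -6 + ((10 - 6)/(11 - 6))/3 = -6 + (4/5)/3 = -6 + ((⅕)*4)/3 = -6 + (⅓)*(⅘) = -6 + 4/15 = -86/15 ≈ -5.7333)
k(v)*(-102 + L) = (-4 - 4)*(-102 - 86/15) = -8*(-1616/15) = 12928/15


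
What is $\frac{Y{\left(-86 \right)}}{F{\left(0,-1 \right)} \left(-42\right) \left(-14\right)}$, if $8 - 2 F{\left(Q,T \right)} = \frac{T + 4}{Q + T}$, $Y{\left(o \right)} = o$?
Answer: $- \frac{43}{1617} \approx -0.026592$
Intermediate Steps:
$F{\left(Q,T \right)} = 4 - \frac{4 + T}{2 \left(Q + T\right)}$ ($F{\left(Q,T \right)} = 4 - \frac{\left(T + 4\right) \frac{1}{Q + T}}{2} = 4 - \frac{\left(4 + T\right) \frac{1}{Q + T}}{2} = 4 - \frac{\frac{1}{Q + T} \left(4 + T\right)}{2} = 4 - \frac{4 + T}{2 \left(Q + T\right)}$)
$\frac{Y{\left(-86 \right)}}{F{\left(0,-1 \right)} \left(-42\right) \left(-14\right)} = - \frac{86}{\frac{-2 + 4 \cdot 0 + \frac{7}{2} \left(-1\right)}{0 - 1} \left(-42\right) \left(-14\right)} = - \frac{86}{\frac{-2 + 0 - \frac{7}{2}}{-1} \left(-42\right) \left(-14\right)} = - \frac{86}{\left(-1\right) \left(- \frac{11}{2}\right) \left(-42\right) \left(-14\right)} = - \frac{86}{\frac{11}{2} \left(-42\right) \left(-14\right)} = - \frac{86}{\left(-231\right) \left(-14\right)} = - \frac{86}{3234} = \left(-86\right) \frac{1}{3234} = - \frac{43}{1617}$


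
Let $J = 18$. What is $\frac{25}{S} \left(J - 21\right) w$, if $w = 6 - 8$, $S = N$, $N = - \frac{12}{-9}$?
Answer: $\frac{225}{2} \approx 112.5$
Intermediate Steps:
$N = \frac{4}{3}$ ($N = \left(-12\right) \left(- \frac{1}{9}\right) = \frac{4}{3} \approx 1.3333$)
$S = \frac{4}{3} \approx 1.3333$
$w = -2$ ($w = 6 - 8 = -2$)
$\frac{25}{S} \left(J - 21\right) w = \frac{25}{\frac{4}{3}} \left(18 - 21\right) \left(-2\right) = 25 \cdot \frac{3}{4} \left(\left(-3\right) \left(-2\right)\right) = \frac{75}{4} \cdot 6 = \frac{225}{2}$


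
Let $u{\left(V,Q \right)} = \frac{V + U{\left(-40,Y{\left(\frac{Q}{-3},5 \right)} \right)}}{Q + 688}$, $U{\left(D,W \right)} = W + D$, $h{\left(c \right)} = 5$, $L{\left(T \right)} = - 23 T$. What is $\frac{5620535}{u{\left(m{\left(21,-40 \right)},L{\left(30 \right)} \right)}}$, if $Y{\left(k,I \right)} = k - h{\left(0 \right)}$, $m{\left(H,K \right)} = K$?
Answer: $- \frac{2248214}{29} \approx -77525.0$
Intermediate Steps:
$Y{\left(k,I \right)} = -5 + k$ ($Y{\left(k,I \right)} = k - 5 = -5 + k$)
$U{\left(D,W \right)} = D + W$
$u{\left(V,Q \right)} = \frac{-45 + V - \frac{Q}{3}}{688 + Q}$ ($u{\left(V,Q \right)} = \frac{V + \left(-40 + \left(-5 + \frac{Q}{-3}\right)\right)}{Q + 688} = \frac{V + \left(-40 + \left(-5 + Q \left(- \frac{1}{3}\right)\right)\right)}{688 + Q} = \frac{V - \left(45 + \frac{Q}{3}\right)}{688 + Q} = \frac{-45 + V - \frac{Q}{3}}{688 + Q}$)
$\frac{5620535}{u{\left(m{\left(21,-40 \right)},L{\left(30 \right)} \right)}} = \frac{5620535}{\frac{1}{688 - 690} \left(-45 - 40 - \frac{\left(-23\right) 30}{3}\right)} = \frac{5620535}{\frac{1}{688 - 690} \left(-45 - 40 - -230\right)} = \frac{5620535}{\frac{1}{-2} \left(-45 - 40 + 230\right)} = \frac{5620535}{\left(- \frac{1}{2}\right) 145} = \frac{5620535}{- \frac{145}{2}} = 5620535 \left(- \frac{2}{145}\right) = - \frac{2248214}{29}$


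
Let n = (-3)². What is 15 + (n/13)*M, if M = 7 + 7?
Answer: 321/13 ≈ 24.692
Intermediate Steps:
n = 9
M = 14
15 + (n/13)*M = 15 + (9/13)*14 = 15 + 126/13 = 321/13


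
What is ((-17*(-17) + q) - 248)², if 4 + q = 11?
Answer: 2304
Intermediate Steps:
q = 7 (q = -4 + 11 = 7)
((-17*(-17) + q) - 248)² = ((-17*(-17) + 7) - 248)² = ((289 + 7) - 248)² = (296 - 248)² = 48² = 2304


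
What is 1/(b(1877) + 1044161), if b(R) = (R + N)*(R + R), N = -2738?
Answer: -1/2188033 ≈ -4.5703e-7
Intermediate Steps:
b(R) = 2*R*(-2738 + R) (b(R) = (R - 2738)*(R + R) = (-2738 + R)*(2*R) = 2*R*(-2738 + R))
1/(b(1877) + 1044161) = 1/(2*1877*(-2738 + 1877) + 1044161) = 1/(2*1877*(-861) + 1044161) = 1/(-3232194 + 1044161) = 1/(-2188033) = -1/2188033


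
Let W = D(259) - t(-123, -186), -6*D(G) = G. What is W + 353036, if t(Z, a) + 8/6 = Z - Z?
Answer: 2117965/6 ≈ 3.5299e+5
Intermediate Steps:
t(Z, a) = -4/3 (t(Z, a) = -4/3 + (Z - Z) = -4/3 + 0 = -4/3)
D(G) = -G/6
W = -251/6 (W = -⅙*259 - 1*(-4/3) = -259/6 + 4/3 = -251/6 ≈ -41.833)
W + 353036 = -251/6 + 353036 = 2117965/6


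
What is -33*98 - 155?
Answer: -3389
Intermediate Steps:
-33*98 - 155 = -3234 - 155 = -3389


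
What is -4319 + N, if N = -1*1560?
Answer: -5879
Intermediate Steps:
N = -1560
-4319 + N = -4319 - 1560 = -5879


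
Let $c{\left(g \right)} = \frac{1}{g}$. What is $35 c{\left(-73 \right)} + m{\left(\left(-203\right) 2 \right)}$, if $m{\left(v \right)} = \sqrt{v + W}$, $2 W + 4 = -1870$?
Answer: $- \frac{35}{73} + i \sqrt{1343} \approx -0.47945 + 36.647 i$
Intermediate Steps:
$W = -937$ ($W = -2 + \frac{1}{2} \left(-1870\right) = -2 - 935 = -937$)
$m{\left(v \right)} = \sqrt{-937 + v}$ ($m{\left(v \right)} = \sqrt{v - 937} = \sqrt{-937 + v}$)
$35 c{\left(-73 \right)} + m{\left(\left(-203\right) 2 \right)} = \frac{35}{-73} + \sqrt{-937 - 406} = 35 \left(- \frac{1}{73}\right) + \sqrt{-937 - 406} = - \frac{35}{73} + \sqrt{-1343} = - \frac{35}{73} + i \sqrt{1343}$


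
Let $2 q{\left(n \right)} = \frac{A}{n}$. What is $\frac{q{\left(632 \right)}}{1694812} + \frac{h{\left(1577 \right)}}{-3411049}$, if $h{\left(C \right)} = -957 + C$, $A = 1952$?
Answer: $- \frac{41297871891}{228352927722626} \approx -0.00018085$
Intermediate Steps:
$q{\left(n \right)} = \frac{976}{n}$ ($q{\left(n \right)} = \frac{1952 \frac{1}{n}}{2} = \frac{976}{n}$)
$\frac{q{\left(632 \right)}}{1694812} + \frac{h{\left(1577 \right)}}{-3411049} = \frac{976 \cdot \frac{1}{632}}{1694812} + \frac{-957 + 1577}{-3411049} = 976 \cdot \frac{1}{632} \cdot \frac{1}{1694812} + 620 \left(- \frac{1}{3411049}\right) = \frac{122}{79} \cdot \frac{1}{1694812} - \frac{620}{3411049} = \frac{61}{66945074} - \frac{620}{3411049} = - \frac{41297871891}{228352927722626}$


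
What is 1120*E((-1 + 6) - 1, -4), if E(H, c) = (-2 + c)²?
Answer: 40320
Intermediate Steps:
1120*E((-1 + 6) - 1, -4) = 1120*(-2 - 4)² = 1120*(-6)² = 1120*36 = 40320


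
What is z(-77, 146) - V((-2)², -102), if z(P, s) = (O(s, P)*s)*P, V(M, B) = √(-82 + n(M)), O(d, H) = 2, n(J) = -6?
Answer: -22484 - 2*I*√22 ≈ -22484.0 - 9.3808*I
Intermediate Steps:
V(M, B) = 2*I*√22 (V(M, B) = √(-82 - 6) = √(-88) = 2*I*√22)
z(P, s) = 2*P*s (z(P, s) = (2*s)*P = 2*P*s)
z(-77, 146) - V((-2)², -102) = 2*(-77)*146 - 2*I*√22 = -22484 - 2*I*√22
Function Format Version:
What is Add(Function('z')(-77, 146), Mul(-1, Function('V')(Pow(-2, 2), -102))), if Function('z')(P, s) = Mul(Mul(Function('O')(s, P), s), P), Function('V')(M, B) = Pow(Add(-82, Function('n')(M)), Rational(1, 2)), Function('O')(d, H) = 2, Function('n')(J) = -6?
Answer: Add(-22484, Mul(-2, I, Pow(22, Rational(1, 2)))) ≈ Add(-22484., Mul(-9.3808, I))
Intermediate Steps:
Function('V')(M, B) = Mul(2, I, Pow(22, Rational(1, 2))) (Function('V')(M, B) = Pow(Add(-82, -6), Rational(1, 2)) = Pow(-88, Rational(1, 2)) = Mul(2, I, Pow(22, Rational(1, 2))))
Function('z')(P, s) = Mul(2, P, s) (Function('z')(P, s) = Mul(Mul(2, s), P) = Mul(2, P, s))
Add(Function('z')(-77, 146), Mul(-1, Function('V')(Pow(-2, 2), -102))) = Add(Mul(2, -77, 146), Mul(-1, Mul(2, I, Pow(22, Rational(1, 2))))) = Add(-22484, Mul(-2, I, Pow(22, Rational(1, 2))))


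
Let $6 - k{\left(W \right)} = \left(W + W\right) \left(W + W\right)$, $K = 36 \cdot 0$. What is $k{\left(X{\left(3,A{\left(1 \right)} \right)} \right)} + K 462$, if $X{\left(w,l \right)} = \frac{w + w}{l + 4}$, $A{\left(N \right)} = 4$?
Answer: $\frac{15}{4} \approx 3.75$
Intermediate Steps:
$K = 0$
$X{\left(w,l \right)} = \frac{2 w}{4 + l}$
$k{\left(W \right)} = 6 - 4 W^{2}$ ($k{\left(W \right)} = 6 - \left(W + W\right) \left(W + W\right) = 6 - 2 W 2 W = 6 - 4 W^{2}$)
$k{\left(X{\left(3,A{\left(1 \right)} \right)} \right)} + K 462 = \left(6 - 4 \left(2 \cdot 3 \frac{1}{4 + 4}\right)^{2}\right) + 0 \cdot 462 = \left(6 - 4 \left(2 \cdot 3 \cdot \frac{1}{8}\right)^{2}\right) + 0 = \left(6 - 4 \left(\frac{3}{4}\right)^{2}\right) + 0 = \left(6 - \frac{9}{4}\right) + 0 = \frac{15}{4} + 0 = \frac{15}{4}$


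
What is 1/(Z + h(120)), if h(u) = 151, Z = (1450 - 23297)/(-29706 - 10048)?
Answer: 39754/6024701 ≈ 0.0065985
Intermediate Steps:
Z = 21847/39754 (Z = -21847/(-39754) = -21847*(-1/39754) = 21847/39754 ≈ 0.54955)
1/(Z + h(120)) = 1/(21847/39754 + 151) = 1/(6024701/39754) = 39754/6024701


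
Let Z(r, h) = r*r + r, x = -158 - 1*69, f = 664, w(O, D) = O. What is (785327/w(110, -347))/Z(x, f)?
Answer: 785327/5643220 ≈ 0.13916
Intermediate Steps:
x = -227 (x = -158 - 69 = -227)
Z(r, h) = r + r² (Z(r, h) = r² + r = r + r²)
(785327/w(110, -347))/Z(x, f) = (785327/110)/((-227*(1 - 227))) = (785327*(1/110))/((-227*(-226))) = (785327/110)/51302 = (785327/110)*(1/51302) = 785327/5643220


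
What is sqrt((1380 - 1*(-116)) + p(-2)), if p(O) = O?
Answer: 3*sqrt(166) ≈ 38.652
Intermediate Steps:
sqrt((1380 - 1*(-116)) + p(-2)) = sqrt((1380 - 1*(-116)) - 2) = sqrt((1380 + 116) - 2) = sqrt(1496 - 2) = sqrt(1494) = 3*sqrt(166)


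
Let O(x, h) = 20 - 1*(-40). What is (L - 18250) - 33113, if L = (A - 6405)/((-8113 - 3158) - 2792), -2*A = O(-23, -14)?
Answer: -722311434/14063 ≈ -51363.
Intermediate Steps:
O(x, h) = 60 (O(x, h) = 20 + 40 = 60)
A = -30 (A = -½*60 = -30)
L = 6435/14063 (L = (-30 - 6405)/((-8113 - 3158) - 2792) = -6435/(-11271 - 2792) = -6435/(-14063) = -6435*(-1/14063) = 6435/14063 ≈ 0.45758)
(L - 18250) - 33113 = (6435/14063 - 18250) - 33113 = -256643315/14063 - 33113 = -722311434/14063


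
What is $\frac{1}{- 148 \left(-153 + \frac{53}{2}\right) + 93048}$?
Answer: $\frac{1}{111770} \approx 8.9469 \cdot 10^{-6}$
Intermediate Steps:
$\frac{1}{- 148 \left(-153 + \frac{53}{2}\right) + 93048} = \frac{1}{\left(-148\right) \left(- \frac{253}{2}\right) + 93048} = \frac{1}{18722 + 93048} = \frac{1}{111770}$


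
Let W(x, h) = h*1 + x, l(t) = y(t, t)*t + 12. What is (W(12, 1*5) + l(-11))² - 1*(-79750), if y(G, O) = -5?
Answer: 86806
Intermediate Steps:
l(t) = 12 - 5*t (l(t) = -5*t + 12 = 12 - 5*t)
W(x, h) = h + x
(W(12, 1*5) + l(-11))² - 1*(-79750) = ((1*5 + 12) + (12 - 5*(-11)))² - 1*(-79750) = ((5 + 12) + (12 + 55))² + 79750 = (17 + 67)² + 79750 = 84² + 79750 = 7056 + 79750 = 86806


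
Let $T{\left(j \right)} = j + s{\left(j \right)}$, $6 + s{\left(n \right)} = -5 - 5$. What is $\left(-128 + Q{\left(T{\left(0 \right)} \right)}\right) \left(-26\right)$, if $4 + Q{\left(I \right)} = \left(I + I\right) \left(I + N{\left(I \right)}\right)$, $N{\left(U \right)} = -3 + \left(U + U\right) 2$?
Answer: $-65624$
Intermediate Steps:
$s{\left(n \right)} = -16$ ($s{\left(n \right)} = -6 - 10 = -16$)
$N{\left(U \right)} = -3 + 4 U$ ($N{\left(U \right)} = -3 + 2 U 2 = -3 + 4 U$)
$T{\left(j \right)} = -16 + j$ ($T{\left(j \right)} = j - 16 = -16 + j$)
$Q{\left(I \right)} = -4 + 2 I \left(-3 + 5 I\right)$ ($Q{\left(I \right)} = -4 + \left(I + I\right) \left(I + \left(-3 + 4 I\right)\right) = -4 + 2 I \left(-3 + 5 I\right)$)
$\left(-128 + Q{\left(T{\left(0 \right)} \right)}\right) \left(-26\right) = \left(-128 - \left(4 - 10 \left(-16 + 0\right)^{2} + 6 \left(-16 + 0\right)\right)\right) \left(-26\right) = \left(-128 - \left(-92 - 2560\right)\right) \left(-26\right) = \left(-128 + \left(-4 + 96 + 10 \cdot 256\right)\right) \left(-26\right) = \left(-128 + \left(-4 + 96 + 2560\right)\right) \left(-26\right) = \left(-128 + 2652\right) \left(-26\right) = 2524 \left(-26\right) = -65624$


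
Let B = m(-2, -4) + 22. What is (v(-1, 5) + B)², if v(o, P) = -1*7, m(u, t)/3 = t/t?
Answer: 324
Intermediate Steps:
m(u, t) = 3 (m(u, t) = 3*(t/t) = 3*1 = 3)
v(o, P) = -7
B = 25 (B = 3 + 22 = 25)
(v(-1, 5) + B)² = (-7 + 25)² = 18² = 324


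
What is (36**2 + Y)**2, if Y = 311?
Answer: 2582449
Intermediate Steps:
(36**2 + Y)**2 = (36**2 + 311)**2 = (1296 + 311)**2 = 1607**2 = 2582449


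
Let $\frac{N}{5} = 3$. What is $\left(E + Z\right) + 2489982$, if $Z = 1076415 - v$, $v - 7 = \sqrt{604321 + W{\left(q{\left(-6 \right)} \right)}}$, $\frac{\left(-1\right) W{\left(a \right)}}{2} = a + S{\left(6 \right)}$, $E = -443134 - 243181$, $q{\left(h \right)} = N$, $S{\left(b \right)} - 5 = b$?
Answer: $2880075 - 3 \sqrt{67141} \approx 2.8793 \cdot 10^{6}$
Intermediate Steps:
$S{\left(b \right)} = 5 + b$
$N = 15$ ($N = 5 \cdot 3 = 15$)
$q{\left(h \right)} = 15$
$E = -686315$
$W{\left(a \right)} = -22 - 2 a$ ($W{\left(a \right)} = - 2 \left(a + \left(5 + 6\right)\right) = - 2 \left(a + 11\right) = - 2 \left(11 + a\right) = -22 - 2 a$)
$v = 7 + 3 \sqrt{67141}$ ($v = 7 + \sqrt{604321 - 52} = 7 + \sqrt{604269} = 7 + 3 \sqrt{67141} \approx 784.35$)
$Z = 1076408 - 3 \sqrt{67141}$ ($Z = 1076415 - \left(7 + 3 \sqrt{67141}\right) = 1076408 - 3 \sqrt{67141} \approx 1.0756 \cdot 10^{6}$)
$\left(E + Z\right) + 2489982 = \left(-686315 + \left(1076408 - 3 \sqrt{67141}\right)\right) + 2489982 = \left(390093 - 3 \sqrt{67141}\right) + 2489982 = 2880075 - 3 \sqrt{67141}$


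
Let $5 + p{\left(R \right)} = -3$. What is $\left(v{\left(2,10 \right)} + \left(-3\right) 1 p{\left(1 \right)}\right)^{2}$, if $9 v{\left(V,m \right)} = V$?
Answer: $\frac{47524}{81} \approx 586.72$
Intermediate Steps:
$p{\left(R \right)} = -8$ ($p{\left(R \right)} = -5 - 3 = -8$)
$v{\left(V,m \right)} = \frac{V}{9}$
$\left(v{\left(2,10 \right)} + \left(-3\right) 1 p{\left(1 \right)}\right)^{2} = \left(\frac{1}{9} \cdot 2 + \left(-3\right) 1 \left(-8\right)\right)^{2} = \left(\frac{2}{9} - -24\right)^{2} = \left(\frac{2}{9} + 24\right)^{2} = \left(\frac{218}{9}\right)^{2} = \frac{47524}{81}$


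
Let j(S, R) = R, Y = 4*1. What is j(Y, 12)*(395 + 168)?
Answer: 6756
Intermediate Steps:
Y = 4
j(Y, 12)*(395 + 168) = 12*(395 + 168) = 12*563 = 6756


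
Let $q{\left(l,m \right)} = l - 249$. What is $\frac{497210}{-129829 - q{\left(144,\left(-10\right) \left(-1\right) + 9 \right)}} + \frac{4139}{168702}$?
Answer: $- \frac{1488274889}{390798183} \approx -3.8083$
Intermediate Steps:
$q{\left(l,m \right)} = -249 + l$ ($q{\left(l,m \right)} = l - 249 = -249 + l$)
$\frac{497210}{-129829 - q{\left(144,\left(-10\right) \left(-1\right) + 9 \right)}} + \frac{4139}{168702} = \frac{497210}{-129829 - \left(-249 + 144\right)} + \frac{4139}{168702} = \frac{497210}{-129829 - -105} + 4139 \cdot \frac{1}{168702} = \frac{497210}{-129829 + 105} + \frac{4139}{168702} = \frac{497210}{-129724} + \frac{4139}{168702} = 497210 \left(- \frac{1}{129724}\right) + \frac{4139}{168702} = - \frac{35515}{9266} + \frac{4139}{168702} = - \frac{1488274889}{390798183}$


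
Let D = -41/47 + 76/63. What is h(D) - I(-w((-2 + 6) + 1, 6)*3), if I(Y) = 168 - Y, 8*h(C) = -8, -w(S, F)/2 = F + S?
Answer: -103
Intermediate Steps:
w(S, F) = -2*F - 2*S (w(S, F) = -2*(F + S) = -2*F - 2*S)
D = 989/2961 (D = -41*1/47 + 76*(1/63) = -41/47 + 76/63 = 989/2961 ≈ 0.33401)
h(C) = -1 (h(C) = (⅛)*(-8) = -1)
h(D) - I(-w((-2 + 6) + 1, 6)*3) = -1 - (168 - (-(-2*6 - 2*((-2 + 6) + 1)))*3) = -1 - (168 - (-(-12 - 2*(4 + 1)))*3) = -1 - (168 - (-(-12 - 2*5))*3) = -1 - (168 - (-(-12 - 10))*3) = -1 - (168 - (-1*(-22))*3) = -1 - (168 - 22*3) = -1 - (168 - 1*66) = -1 - (168 - 66) = -1 - 1*102 = -1 - 102 = -103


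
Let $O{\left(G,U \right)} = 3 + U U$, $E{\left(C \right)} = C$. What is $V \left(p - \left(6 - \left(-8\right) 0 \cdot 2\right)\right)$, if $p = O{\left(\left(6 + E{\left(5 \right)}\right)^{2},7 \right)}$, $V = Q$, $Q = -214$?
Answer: $-9844$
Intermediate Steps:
$V = -214$
$O{\left(G,U \right)} = 3 + U^{2}$
$p = 52$ ($p = 3 + 7^{2} = 3 + 49 = 52$)
$V \left(p - \left(6 - \left(-8\right) 0 \cdot 2\right)\right) = - 214 \left(52 - \left(6 - \left(-8\right) 0 \cdot 2\right)\right) = - 214 \left(52 + \left(-6 + 0 \cdot 2\right)\right) = - 214 \left(52 + \left(-6 + 0\right)\right) = - 214 \left(52 - 6\right) = \left(-214\right) 46 = -9844$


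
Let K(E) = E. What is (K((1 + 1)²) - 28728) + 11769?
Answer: -16955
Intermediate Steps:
(K((1 + 1)²) - 28728) + 11769 = ((1 + 1)² - 28728) + 11769 = (2² - 28728) + 11769 = (4 - 28728) + 11769 = -28724 + 11769 = -16955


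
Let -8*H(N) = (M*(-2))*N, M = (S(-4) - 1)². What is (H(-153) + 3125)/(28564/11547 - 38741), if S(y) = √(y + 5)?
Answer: -36084375/447313763 ≈ -0.080669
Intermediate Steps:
S(y) = √(5 + y)
M = 0 (M = (√(5 - 4) - 1)² = (√1 - 1)² = (1 - 1)² = 0² = 0)
H(N) = 0 (H(N) = -0*(-2)*N/8 = -0*N = -⅛*0 = 0)
(H(-153) + 3125)/(28564/11547 - 38741) = (0 + 3125)/(28564/11547 - 38741) = 3125/(28564*(1/11547) - 38741) = 3125/(28564/11547 - 38741) = 3125/(-447313763/11547) = 3125*(-11547/447313763) = -36084375/447313763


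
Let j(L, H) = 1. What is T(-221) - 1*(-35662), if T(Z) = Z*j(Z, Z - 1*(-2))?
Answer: 35441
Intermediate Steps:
T(Z) = Z (T(Z) = Z*1 = Z)
T(-221) - 1*(-35662) = -221 - 1*(-35662) = -221 + 35662 = 35441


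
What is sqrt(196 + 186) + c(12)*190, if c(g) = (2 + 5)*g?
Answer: 15960 + sqrt(382) ≈ 15980.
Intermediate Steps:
c(g) = 7*g
sqrt(196 + 186) + c(12)*190 = sqrt(196 + 186) + (7*12)*190 = sqrt(382) + 84*190 = sqrt(382) + 15960 = 15960 + sqrt(382)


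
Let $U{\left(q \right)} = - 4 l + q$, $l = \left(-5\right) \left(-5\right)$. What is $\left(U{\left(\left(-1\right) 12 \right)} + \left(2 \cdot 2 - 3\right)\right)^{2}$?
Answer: $12321$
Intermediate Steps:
$l = 25$
$U{\left(q \right)} = -100 + q$ ($U{\left(q \right)} = \left(-4\right) 25 + q = -100 + q$)
$\left(U{\left(\left(-1\right) 12 \right)} + \left(2 \cdot 2 - 3\right)\right)^{2} = \left(\left(-100 - 12\right) + \left(2 \cdot 2 - 3\right)\right)^{2} = \left(\left(-100 - 12\right) + \left(4 - 3\right)\right)^{2} = \left(-112 + 1\right)^{2} = \left(-111\right)^{2} = 12321$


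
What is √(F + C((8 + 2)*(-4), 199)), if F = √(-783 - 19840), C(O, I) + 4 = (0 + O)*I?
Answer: √(-7964 + I*√20623) ≈ 0.8046 + 89.245*I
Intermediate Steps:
C(O, I) = -4 + I*O (C(O, I) = -4 + (0 + O)*I = -4 + O*I = -4 + I*O)
F = I*√20623 (F = √(-20623) = I*√20623 ≈ 143.61*I)
√(F + C((8 + 2)*(-4), 199)) = √(I*√20623 + (-4 + 199*((8 + 2)*(-4)))) = √(I*√20623 + (-4 + 199*(10*(-4)))) = √(I*√20623 + (-4 + 199*(-40))) = √(I*√20623 + (-4 - 7960)) = √(I*√20623 - 7964) = √(-7964 + I*√20623)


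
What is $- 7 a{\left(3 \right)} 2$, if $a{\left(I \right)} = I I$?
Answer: $-126$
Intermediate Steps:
$a{\left(I \right)} = I^{2}$
$- 7 a{\left(3 \right)} 2 = - 7 \cdot 3^{2} \cdot 2 = \left(-7\right) 9 \cdot 2 = \left(-63\right) 2 = -126$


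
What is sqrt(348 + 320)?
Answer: 2*sqrt(167) ≈ 25.846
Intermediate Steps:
sqrt(348 + 320) = sqrt(668) = 2*sqrt(167)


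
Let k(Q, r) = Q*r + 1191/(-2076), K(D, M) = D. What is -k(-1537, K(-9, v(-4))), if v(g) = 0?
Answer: -9572039/692 ≈ -13832.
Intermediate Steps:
k(Q, r) = -397/692 + Q*r (k(Q, r) = Q*r + 1191*(-1/2076) = Q*r - 397/692 = -397/692 + Q*r)
-k(-1537, K(-9, v(-4))) = -(-397/692 - 1537*(-9)) = -(-397/692 + 13833) = -1*9572039/692 = -9572039/692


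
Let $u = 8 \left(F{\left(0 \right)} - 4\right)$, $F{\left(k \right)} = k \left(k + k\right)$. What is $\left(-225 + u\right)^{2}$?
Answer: $66049$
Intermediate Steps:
$F{\left(k \right)} = 2 k^{2}$ ($F{\left(k \right)} = k 2 k = 2 k^{2}$)
$u = -32$ ($u = 8 \left(2 \cdot 0^{2} - 4\right) = 8 \left(2 \cdot 0 - 4\right) = 8 \left(0 - 4\right) = 8 \left(-4\right) = -32$)
$\left(-225 + u\right)^{2} = \left(-225 - 32\right)^{2} = \left(-257\right)^{2} = 66049$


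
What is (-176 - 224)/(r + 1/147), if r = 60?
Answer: -58800/8821 ≈ -6.6659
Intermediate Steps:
(-176 - 224)/(r + 1/147) = (-176 - 224)/(60 + 1/147) = -400/(60 + 1/147) = -400/8821/147 = -400*147/8821 = -58800/8821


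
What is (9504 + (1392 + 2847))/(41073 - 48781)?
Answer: -13743/7708 ≈ -1.7830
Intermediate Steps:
(9504 + (1392 + 2847))/(41073 - 48781) = (9504 + 4239)/(-7708) = 13743*(-1/7708) = -13743/7708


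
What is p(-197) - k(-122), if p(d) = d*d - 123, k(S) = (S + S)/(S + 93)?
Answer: 1121650/29 ≈ 38678.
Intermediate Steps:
k(S) = 2*S/(93 + S) (k(S) = (2*S)/(93 + S) = 2*S/(93 + S))
p(d) = -123 + d**2 (p(d) = d**2 - 123 = -123 + d**2)
p(-197) - k(-122) = (-123 + (-197)**2) - 2*(-122)/(93 - 122) = (-123 + 38809) - 2*(-122)/(-29) = 38686 - 2*(-122)*(-1)/29 = 38686 - 1*244/29 = 38686 - 244/29 = 1121650/29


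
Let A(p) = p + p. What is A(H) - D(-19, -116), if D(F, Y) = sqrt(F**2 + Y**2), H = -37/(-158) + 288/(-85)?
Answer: -42359/6715 - sqrt(13817) ≈ -123.85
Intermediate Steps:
H = -42359/13430 (H = -37*(-1/158) + 288*(-1/85) = 37/158 - 288/85 = -42359/13430 ≈ -3.1541)
A(p) = 2*p
A(H) - D(-19, -116) = 2*(-42359/13430) - sqrt((-19)**2 + (-116)**2) = -42359/6715 - sqrt(361 + 13456) = -42359/6715 - sqrt(13817)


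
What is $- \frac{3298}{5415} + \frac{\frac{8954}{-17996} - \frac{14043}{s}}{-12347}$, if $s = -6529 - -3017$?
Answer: $- \frac{58518348408073}{96036809654040} \approx -0.60933$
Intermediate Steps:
$s = -3512$ ($s = -6529 + 3017 = -3512$)
$- \frac{3298}{5415} + \frac{\frac{8954}{-17996} - \frac{14043}{s}}{-12347} = - \frac{3298}{5415} + \frac{\frac{8954}{-17996} - \frac{14043}{-3512}}{-12347} = \left(-3298\right) \frac{1}{5415} + \left(8954 \left(- \frac{1}{17996}\right) - - \frac{14043}{3512}\right) \left(- \frac{1}{12347}\right) = - \frac{3298}{5415} + \left(- \frac{407}{818} + \frac{14043}{3512}\right) \left(- \frac{1}{12347}\right) = - \frac{3298}{5415} + \frac{5028895}{1436408} \left(- \frac{1}{12347}\right) = - \frac{3298}{5415} - \frac{5028895}{17735329576} = - \frac{58518348408073}{96036809654040}$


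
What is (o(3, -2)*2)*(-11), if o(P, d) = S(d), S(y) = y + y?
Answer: 88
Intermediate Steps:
S(y) = 2*y
o(P, d) = 2*d
(o(3, -2)*2)*(-11) = ((2*(-2))*2)*(-11) = -4*2*(-11) = -8*(-11) = 88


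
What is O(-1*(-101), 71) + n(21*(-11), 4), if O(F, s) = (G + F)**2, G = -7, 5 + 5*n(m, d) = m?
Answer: 43944/5 ≈ 8788.8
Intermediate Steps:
n(m, d) = -1 + m/5
O(F, s) = (-7 + F)**2
O(-1*(-101), 71) + n(21*(-11), 4) = (-7 - 1*(-101))**2 + (-1 + (21*(-11))/5) = (-7 + 101)**2 + (-1 + (1/5)*(-231)) = 94**2 + (-1 - 231/5) = 8836 - 236/5 = 43944/5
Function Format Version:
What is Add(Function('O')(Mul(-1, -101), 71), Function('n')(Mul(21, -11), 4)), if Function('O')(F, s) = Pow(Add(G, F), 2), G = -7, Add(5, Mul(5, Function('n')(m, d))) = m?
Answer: Rational(43944, 5) ≈ 8788.8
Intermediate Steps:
Function('n')(m, d) = Add(-1, Mul(Rational(1, 5), m))
Function('O')(F, s) = Pow(Add(-7, F), 2)
Add(Function('O')(Mul(-1, -101), 71), Function('n')(Mul(21, -11), 4)) = Add(Pow(Add(-7, Mul(-1, -101)), 2), Add(-1, Mul(Rational(1, 5), Mul(21, -11)))) = Add(Pow(Add(-7, 101), 2), Add(-1, Mul(Rational(1, 5), -231))) = Add(Pow(94, 2), Add(-1, Rational(-231, 5))) = Add(8836, Rational(-236, 5)) = Rational(43944, 5)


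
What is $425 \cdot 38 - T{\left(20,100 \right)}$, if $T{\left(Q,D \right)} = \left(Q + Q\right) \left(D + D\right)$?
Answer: $8150$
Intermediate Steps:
$T{\left(Q,D \right)} = 4 D Q$ ($T{\left(Q,D \right)} = 2 Q 2 D = 4 D Q$)
$425 \cdot 38 - T{\left(20,100 \right)} = 425 \cdot 38 - 4 \cdot 100 \cdot 20 = 16150 - 8000 = 8150$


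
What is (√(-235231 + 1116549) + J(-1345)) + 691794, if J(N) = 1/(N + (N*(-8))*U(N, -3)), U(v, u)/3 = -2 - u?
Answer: 21400647391/30935 + √881318 ≈ 6.9273e+5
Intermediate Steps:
U(v, u) = -6 - 3*u (U(v, u) = 3*(-2 - u) = -6 - 3*u)
J(N) = -1/(23*N) (J(N) = 1/(N + (N*(-8))*(-6 - 3*(-3))) = 1/(N + (-8*N)*(-6 + 9)) = 1/(N - 8*N*3) = 1/(N - 24*N) = 1/(-23*N) = -1/(23*N))
(√(-235231 + 1116549) + J(-1345)) + 691794 = (√(-235231 + 1116549) - 1/23/(-1345)) + 691794 = (√881318 - 1/23*(-1/1345)) + 691794 = (√881318 + 1/30935) + 691794 = (1/30935 + √881318) + 691794 = 21400647391/30935 + √881318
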